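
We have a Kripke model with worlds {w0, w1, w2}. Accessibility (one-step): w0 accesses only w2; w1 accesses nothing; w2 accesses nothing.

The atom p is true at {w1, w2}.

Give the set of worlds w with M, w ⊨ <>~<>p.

{w0}

w0: successors {w2}; ~<>p there: w2:T. ✓
w1: no successors, so <>~<>p fails. ✗
w2: no successors, so <>~<>p fails. ✗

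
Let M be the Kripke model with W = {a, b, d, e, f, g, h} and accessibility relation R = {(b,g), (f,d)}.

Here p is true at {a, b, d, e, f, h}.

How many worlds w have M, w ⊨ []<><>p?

a: no successors, so []<><>p holds vacuously. ✓
b: successors {g}; <><>p there: g:F. ✗
d: no successors, so []<><>p holds vacuously. ✓
e: no successors, so []<><>p holds vacuously. ✓
f: successors {d}; <><>p there: d:F. ✗
g: no successors, so []<><>p holds vacuously. ✓
h: no successors, so []<><>p holds vacuously. ✓
Satisfying worlds: {a, d, e, g, h}.

5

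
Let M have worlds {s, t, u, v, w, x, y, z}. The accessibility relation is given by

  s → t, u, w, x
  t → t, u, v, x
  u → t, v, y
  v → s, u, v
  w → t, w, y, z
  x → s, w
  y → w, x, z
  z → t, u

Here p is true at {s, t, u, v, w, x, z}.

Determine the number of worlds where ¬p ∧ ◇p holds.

1

s: ¬p is F, ◇p is T. ✗
t: ¬p is F, ◇p is T. ✗
u: ¬p is F, ◇p is T. ✗
v: ¬p is F, ◇p is T. ✗
w: ¬p is F, ◇p is T. ✗
x: ¬p is F, ◇p is T. ✗
y: ¬p is T, ◇p is T. ✓
z: ¬p is F, ◇p is T. ✗
Satisfying worlds: {y}.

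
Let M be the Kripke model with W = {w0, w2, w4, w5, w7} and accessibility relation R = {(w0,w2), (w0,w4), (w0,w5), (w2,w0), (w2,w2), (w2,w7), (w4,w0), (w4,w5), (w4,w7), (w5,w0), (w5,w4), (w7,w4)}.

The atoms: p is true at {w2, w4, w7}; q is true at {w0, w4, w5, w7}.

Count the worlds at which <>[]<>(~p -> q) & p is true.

w0: <>[]<>(~p -> q) is T, p is F. ✗
w2: <>[]<>(~p -> q) is T, p is T. ✓
w4: <>[]<>(~p -> q) is T, p is T. ✓
w5: <>[]<>(~p -> q) is T, p is F. ✗
w7: <>[]<>(~p -> q) is T, p is T. ✓
Satisfying worlds: {w2, w4, w7}.

3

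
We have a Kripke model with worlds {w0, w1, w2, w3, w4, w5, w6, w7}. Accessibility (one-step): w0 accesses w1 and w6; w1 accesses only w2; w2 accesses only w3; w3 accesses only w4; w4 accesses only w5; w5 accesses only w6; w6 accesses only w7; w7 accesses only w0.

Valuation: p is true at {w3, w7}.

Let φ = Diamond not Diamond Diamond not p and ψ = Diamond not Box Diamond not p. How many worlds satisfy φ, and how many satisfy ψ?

2 and 3

For Diamond not Diamond Diamond not p:
w0: successors {w1, w6}; not Diamond Diamond not p there: w1:T, w6:F. ✓
w1: successors {w2}; not Diamond Diamond not p there: w2:F. ✗
w2: successors {w3}; not Diamond Diamond not p there: w3:F. ✗
w3: successors {w4}; not Diamond Diamond not p there: w4:F. ✗
w4: successors {w5}; not Diamond Diamond not p there: w5:T. ✓
w5: successors {w6}; not Diamond Diamond not p there: w6:F. ✗
w6: successors {w7}; not Diamond Diamond not p there: w7:F. ✗
w7: successors {w0}; not Diamond Diamond not p there: w0:F. ✗
— 2 worlds.
For Diamond not Box Diamond not p:
w0: successors {w1, w6}; not Box Diamond not p there: w1:T, w6:F. ✓
w1: successors {w2}; not Box Diamond not p there: w2:F. ✗
w2: successors {w3}; not Box Diamond not p there: w3:F. ✗
w3: successors {w4}; not Box Diamond not p there: w4:F. ✗
w4: successors {w5}; not Box Diamond not p there: w5:T. ✓
w5: successors {w6}; not Box Diamond not p there: w6:F. ✗
w6: successors {w7}; not Box Diamond not p there: w7:F. ✗
w7: successors {w0}; not Box Diamond not p there: w0:T. ✓
— 3 worlds.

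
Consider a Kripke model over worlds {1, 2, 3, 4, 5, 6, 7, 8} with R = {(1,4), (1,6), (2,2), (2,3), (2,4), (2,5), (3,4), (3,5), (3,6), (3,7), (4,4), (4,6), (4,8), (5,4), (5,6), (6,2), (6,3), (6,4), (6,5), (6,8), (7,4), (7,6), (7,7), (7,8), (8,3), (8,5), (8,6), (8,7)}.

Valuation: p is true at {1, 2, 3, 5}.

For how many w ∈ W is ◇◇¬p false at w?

1: successors {4, 6}; ◇¬p there: 4:T, 6:T. ✓
2: successors {2, 3, 4, 5}; ◇¬p there: 2:T, 3:T, 4:T, 5:T. ✓
3: successors {4, 5, 6, 7}; ◇¬p there: 4:T, 5:T, 6:T, 7:T. ✓
4: successors {4, 6, 8}; ◇¬p there: 4:T, 6:T, 8:T. ✓
5: successors {4, 6}; ◇¬p there: 4:T, 6:T. ✓
6: successors {2, 3, 4, 5, 8}; ◇¬p there: 2:T, 3:T, 4:T, 5:T, 8:T. ✓
7: successors {4, 6, 7, 8}; ◇¬p there: 4:T, 6:T, 7:T, 8:T. ✓
8: successors {3, 5, 6, 7}; ◇¬p there: 3:T, 5:T, 6:T, 7:T. ✓
Satisfying worlds: {1, 2, 3, 4, 5, 6, 7, 8}.
So ◇◇¬p fails at the other 0 worlds.

0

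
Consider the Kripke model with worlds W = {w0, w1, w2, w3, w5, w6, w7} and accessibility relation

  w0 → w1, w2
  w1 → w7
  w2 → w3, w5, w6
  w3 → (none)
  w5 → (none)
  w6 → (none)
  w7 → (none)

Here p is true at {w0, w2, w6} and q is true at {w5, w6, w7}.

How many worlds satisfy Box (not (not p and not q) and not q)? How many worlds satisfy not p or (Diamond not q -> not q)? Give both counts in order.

For Box (not (not p and not q) and not q):
w0: successors {w1, w2}; not (not p and not q) and not q there: w1:F, w2:T. ✗
w1: successors {w7}; not (not p and not q) and not q there: w7:F. ✗
w2: successors {w3, w5, w6}; not (not p and not q) and not q there: w3:F, w5:F, w6:F. ✗
w3: no successors, so Box (not (not p and not q) and not q) holds vacuously. ✓
w5: no successors, so Box (not (not p and not q) and not q) holds vacuously. ✓
w6: no successors, so Box (not (not p and not q) and not q) holds vacuously. ✓
w7: no successors, so Box (not (not p and not q) and not q) holds vacuously. ✓
— 4 worlds.
For not p or (Diamond not q -> not q):
w0: not p is F, Diamond not q -> not q is T. ✓
w1: not p is T, Diamond not q -> not q is T. ✓
w2: not p is F, Diamond not q -> not q is T. ✓
w3: not p is T, Diamond not q -> not q is T. ✓
w5: not p is T, Diamond not q -> not q is T. ✓
w6: not p is F, Diamond not q -> not q is T. ✓
w7: not p is T, Diamond not q -> not q is T. ✓
— 7 worlds.

4 and 7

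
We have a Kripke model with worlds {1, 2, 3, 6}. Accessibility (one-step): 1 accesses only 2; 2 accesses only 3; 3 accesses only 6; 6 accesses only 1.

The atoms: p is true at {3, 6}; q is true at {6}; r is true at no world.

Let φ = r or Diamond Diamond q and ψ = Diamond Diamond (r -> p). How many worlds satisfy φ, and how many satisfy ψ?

For r or Diamond Diamond q:
1: r is F, Diamond Diamond q is F. ✗
2: r is F, Diamond Diamond q is T. ✓
3: r is F, Diamond Diamond q is F. ✗
6: r is F, Diamond Diamond q is F. ✗
— 1 world.
For Diamond Diamond (r -> p):
1: successors {2}; Diamond (r -> p) there: 2:T. ✓
2: successors {3}; Diamond (r -> p) there: 3:T. ✓
3: successors {6}; Diamond (r -> p) there: 6:T. ✓
6: successors {1}; Diamond (r -> p) there: 1:T. ✓
— 4 worlds.

1 and 4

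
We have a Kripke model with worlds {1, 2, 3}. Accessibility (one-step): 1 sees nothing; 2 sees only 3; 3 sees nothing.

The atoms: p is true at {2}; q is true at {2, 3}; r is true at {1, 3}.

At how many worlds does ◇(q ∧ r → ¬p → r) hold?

1: no successors, so ◇(q ∧ r → ¬p → r) fails. ✗
2: successors {3}; q ∧ r → ¬p → r there: 3:T. ✓
3: no successors, so ◇(q ∧ r → ¬p → r) fails. ✗
Satisfying worlds: {2}.

1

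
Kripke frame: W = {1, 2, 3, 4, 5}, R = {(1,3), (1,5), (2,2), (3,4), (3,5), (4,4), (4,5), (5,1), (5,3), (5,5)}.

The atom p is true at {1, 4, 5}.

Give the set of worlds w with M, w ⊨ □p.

1: successors {3, 5}; p there: 3:F, 5:T. ✗
2: successors {2}; p there: 2:F. ✗
3: successors {4, 5}; p there: 4:T, 5:T. ✓
4: successors {4, 5}; p there: 4:T, 5:T. ✓
5: successors {1, 3, 5}; p there: 1:T, 3:F, 5:T. ✗

{3, 4}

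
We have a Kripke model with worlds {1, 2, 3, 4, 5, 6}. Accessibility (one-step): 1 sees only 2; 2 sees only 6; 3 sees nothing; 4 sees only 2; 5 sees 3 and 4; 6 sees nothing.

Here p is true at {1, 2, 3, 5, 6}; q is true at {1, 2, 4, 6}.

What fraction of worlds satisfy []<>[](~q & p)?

1: successors {2}; <>[](~q & p) there: 2:T. ✓
2: successors {6}; <>[](~q & p) there: 6:F. ✗
3: no successors, so []<>[](~q & p) holds vacuously. ✓
4: successors {2}; <>[](~q & p) there: 2:T. ✓
5: successors {3, 4}; <>[](~q & p) there: 3:F, 4:F. ✗
6: no successors, so []<>[](~q & p) holds vacuously. ✓
That's 4 of 6 worlds, so 4/6 = 2/3.

2/3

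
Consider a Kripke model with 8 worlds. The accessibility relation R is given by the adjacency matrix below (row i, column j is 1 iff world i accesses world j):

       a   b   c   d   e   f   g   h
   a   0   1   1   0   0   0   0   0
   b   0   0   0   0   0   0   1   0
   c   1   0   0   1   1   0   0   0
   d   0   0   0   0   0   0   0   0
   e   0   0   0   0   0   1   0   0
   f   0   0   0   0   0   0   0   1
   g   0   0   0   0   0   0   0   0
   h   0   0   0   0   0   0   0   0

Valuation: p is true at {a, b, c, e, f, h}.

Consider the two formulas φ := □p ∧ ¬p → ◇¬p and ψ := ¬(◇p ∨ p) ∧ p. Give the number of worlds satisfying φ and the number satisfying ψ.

For □p ∧ ¬p → ◇¬p:
a: □p ∧ ¬p is F, ◇¬p is F. ✓
b: □p ∧ ¬p is F, ◇¬p is T. ✓
c: □p ∧ ¬p is F, ◇¬p is T. ✓
d: □p ∧ ¬p is T, ◇¬p is F. ✗
e: □p ∧ ¬p is F, ◇¬p is F. ✓
f: □p ∧ ¬p is F, ◇¬p is F. ✓
g: □p ∧ ¬p is T, ◇¬p is F. ✗
h: □p ∧ ¬p is F, ◇¬p is F. ✓
— 6 worlds.
For ¬(◇p ∨ p) ∧ p:
a: ¬(◇p ∨ p) is F, p is T. ✗
b: ¬(◇p ∨ p) is F, p is T. ✗
c: ¬(◇p ∨ p) is F, p is T. ✗
d: ¬(◇p ∨ p) is T, p is F. ✗
e: ¬(◇p ∨ p) is F, p is T. ✗
f: ¬(◇p ∨ p) is F, p is T. ✗
g: ¬(◇p ∨ p) is T, p is F. ✗
h: ¬(◇p ∨ p) is F, p is T. ✗
— 0 worlds.

6 and 0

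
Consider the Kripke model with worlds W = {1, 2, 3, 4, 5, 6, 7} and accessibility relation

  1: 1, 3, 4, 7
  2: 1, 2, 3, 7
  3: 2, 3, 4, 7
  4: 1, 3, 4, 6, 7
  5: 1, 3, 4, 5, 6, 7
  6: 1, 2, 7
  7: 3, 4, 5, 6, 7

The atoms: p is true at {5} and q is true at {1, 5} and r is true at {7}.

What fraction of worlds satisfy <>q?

1: successors {1, 3, 4, 7}; q there: 1:T, 3:F, 4:F, 7:F. ✓
2: successors {1, 2, 3, 7}; q there: 1:T, 2:F, 3:F, 7:F. ✓
3: successors {2, 3, 4, 7}; q there: 2:F, 3:F, 4:F, 7:F. ✗
4: successors {1, 3, 4, 6, 7}; q there: 1:T, 3:F, 4:F, 6:F, 7:F. ✓
5: successors {1, 3, 4, 5, 6, 7}; q there: 1:T, 3:F, 4:F, 5:T, 6:F, 7:F. ✓
6: successors {1, 2, 7}; q there: 1:T, 2:F, 7:F. ✓
7: successors {3, 4, 5, 6, 7}; q there: 3:F, 4:F, 5:T, 6:F, 7:F. ✓
That's 6 of 7 worlds, so 6/7.

6/7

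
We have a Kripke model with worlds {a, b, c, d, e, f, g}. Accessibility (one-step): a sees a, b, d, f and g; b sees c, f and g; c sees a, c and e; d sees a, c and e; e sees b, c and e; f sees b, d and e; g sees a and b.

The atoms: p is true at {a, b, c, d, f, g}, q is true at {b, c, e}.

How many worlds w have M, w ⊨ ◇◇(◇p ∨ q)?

7

a: successors {a, b, d, f, g}; ◇(◇p ∨ q) there: a:T, b:T, d:T, f:T, g:T. ✓
b: successors {c, f, g}; ◇(◇p ∨ q) there: c:T, f:T, g:T. ✓
c: successors {a, c, e}; ◇(◇p ∨ q) there: a:T, c:T, e:T. ✓
d: successors {a, c, e}; ◇(◇p ∨ q) there: a:T, c:T, e:T. ✓
e: successors {b, c, e}; ◇(◇p ∨ q) there: b:T, c:T, e:T. ✓
f: successors {b, d, e}; ◇(◇p ∨ q) there: b:T, d:T, e:T. ✓
g: successors {a, b}; ◇(◇p ∨ q) there: a:T, b:T. ✓
Satisfying worlds: {a, b, c, d, e, f, g}.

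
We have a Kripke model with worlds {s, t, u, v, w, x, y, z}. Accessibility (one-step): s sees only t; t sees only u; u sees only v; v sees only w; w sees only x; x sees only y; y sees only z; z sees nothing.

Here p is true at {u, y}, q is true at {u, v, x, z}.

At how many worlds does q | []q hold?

s: q is F, []q is F. ✗
t: q is F, []q is T. ✓
u: q is T, []q is T. ✓
v: q is T, []q is F. ✓
w: q is F, []q is T. ✓
x: q is T, []q is F. ✓
y: q is F, []q is T. ✓
z: q is T, []q is T. ✓
Satisfying worlds: {t, u, v, w, x, y, z}.

7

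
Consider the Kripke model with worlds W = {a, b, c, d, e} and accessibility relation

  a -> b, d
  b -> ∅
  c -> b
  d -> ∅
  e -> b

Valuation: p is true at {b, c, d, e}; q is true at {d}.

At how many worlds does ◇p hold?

a: successors {b, d}; p there: b:T, d:T. ✓
b: no successors, so ◇p fails. ✗
c: successors {b}; p there: b:T. ✓
d: no successors, so ◇p fails. ✗
e: successors {b}; p there: b:T. ✓
Satisfying worlds: {a, c, e}.

3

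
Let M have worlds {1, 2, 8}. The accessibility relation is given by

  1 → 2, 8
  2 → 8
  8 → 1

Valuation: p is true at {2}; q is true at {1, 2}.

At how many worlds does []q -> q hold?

2

1: []q is F, q is T. ✓
2: []q is F, q is T. ✓
8: []q is T, q is F. ✗
Satisfying worlds: {1, 2}.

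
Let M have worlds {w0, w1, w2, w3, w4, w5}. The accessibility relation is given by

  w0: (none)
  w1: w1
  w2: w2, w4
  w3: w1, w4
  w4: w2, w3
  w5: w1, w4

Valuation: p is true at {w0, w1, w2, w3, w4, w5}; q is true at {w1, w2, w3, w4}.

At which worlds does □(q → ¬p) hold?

{w0}

w0: no successors, so □(q → ¬p) holds vacuously. ✓
w1: successors {w1}; q → ¬p there: w1:F. ✗
w2: successors {w2, w4}; q → ¬p there: w2:F, w4:F. ✗
w3: successors {w1, w4}; q → ¬p there: w1:F, w4:F. ✗
w4: successors {w2, w3}; q → ¬p there: w2:F, w3:F. ✗
w5: successors {w1, w4}; q → ¬p there: w1:F, w4:F. ✗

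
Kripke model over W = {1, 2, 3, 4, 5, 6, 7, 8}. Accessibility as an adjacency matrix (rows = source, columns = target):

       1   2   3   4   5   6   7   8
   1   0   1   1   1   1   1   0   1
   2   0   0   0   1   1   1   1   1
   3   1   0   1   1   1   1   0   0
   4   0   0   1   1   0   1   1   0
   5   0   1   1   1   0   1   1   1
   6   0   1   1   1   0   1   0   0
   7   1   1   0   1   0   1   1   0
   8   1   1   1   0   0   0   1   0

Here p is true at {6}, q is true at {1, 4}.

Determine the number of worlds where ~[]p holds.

1: []p is F. ✓
2: []p is F. ✓
3: []p is F. ✓
4: []p is F. ✓
5: []p is F. ✓
6: []p is F. ✓
7: []p is F. ✓
8: []p is F. ✓
Satisfying worlds: {1, 2, 3, 4, 5, 6, 7, 8}.

8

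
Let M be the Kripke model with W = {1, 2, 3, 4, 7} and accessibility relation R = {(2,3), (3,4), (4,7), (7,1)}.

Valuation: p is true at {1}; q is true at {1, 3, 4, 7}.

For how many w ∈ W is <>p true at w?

1: no successors, so <>p fails. ✗
2: successors {3}; p there: 3:F. ✗
3: successors {4}; p there: 4:F. ✗
4: successors {7}; p there: 7:F. ✗
7: successors {1}; p there: 1:T. ✓
Satisfying worlds: {7}.

1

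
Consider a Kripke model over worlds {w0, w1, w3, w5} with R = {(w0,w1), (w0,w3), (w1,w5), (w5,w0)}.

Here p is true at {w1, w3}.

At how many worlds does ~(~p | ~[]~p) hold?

w0: ~p | ~[]~p is T. ✗
w1: ~p | ~[]~p is F. ✓
w3: ~p | ~[]~p is F. ✓
w5: ~p | ~[]~p is T. ✗
Satisfying worlds: {w1, w3}.

2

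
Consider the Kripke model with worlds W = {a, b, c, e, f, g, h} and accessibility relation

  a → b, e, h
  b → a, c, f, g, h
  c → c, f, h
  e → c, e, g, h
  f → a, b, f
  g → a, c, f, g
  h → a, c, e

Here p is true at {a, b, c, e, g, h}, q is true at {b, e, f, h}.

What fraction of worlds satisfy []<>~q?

a: successors {b, e, h}; <>~q there: b:T, e:T, h:T. ✓
b: successors {a, c, f, g, h}; <>~q there: a:F, c:T, f:T, g:T, h:T. ✗
c: successors {c, f, h}; <>~q there: c:T, f:T, h:T. ✓
e: successors {c, e, g, h}; <>~q there: c:T, e:T, g:T, h:T. ✓
f: successors {a, b, f}; <>~q there: a:F, b:T, f:T. ✗
g: successors {a, c, f, g}; <>~q there: a:F, c:T, f:T, g:T. ✗
h: successors {a, c, e}; <>~q there: a:F, c:T, e:T. ✗
That's 3 of 7 worlds, so 3/7.

3/7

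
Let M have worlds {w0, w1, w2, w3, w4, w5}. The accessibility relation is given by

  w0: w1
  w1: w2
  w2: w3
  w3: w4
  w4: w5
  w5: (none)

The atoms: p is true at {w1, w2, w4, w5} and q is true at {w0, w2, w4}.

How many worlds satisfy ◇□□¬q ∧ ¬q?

1

w0: ◇□□¬q is T, ¬q is F. ✗
w1: ◇□□¬q is F, ¬q is T. ✗
w2: ◇□□¬q is T, ¬q is F. ✗
w3: ◇□□¬q is T, ¬q is T. ✓
w4: ◇□□¬q is T, ¬q is F. ✗
w5: ◇□□¬q is F, ¬q is T. ✗
Satisfying worlds: {w3}.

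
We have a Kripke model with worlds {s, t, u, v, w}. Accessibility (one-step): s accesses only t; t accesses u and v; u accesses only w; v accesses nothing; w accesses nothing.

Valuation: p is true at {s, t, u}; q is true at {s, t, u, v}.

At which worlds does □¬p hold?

s: successors {t}; ¬p there: t:F. ✗
t: successors {u, v}; ¬p there: u:F, v:T. ✗
u: successors {w}; ¬p there: w:T. ✓
v: no successors, so □¬p holds vacuously. ✓
w: no successors, so □¬p holds vacuously. ✓

{u, v, w}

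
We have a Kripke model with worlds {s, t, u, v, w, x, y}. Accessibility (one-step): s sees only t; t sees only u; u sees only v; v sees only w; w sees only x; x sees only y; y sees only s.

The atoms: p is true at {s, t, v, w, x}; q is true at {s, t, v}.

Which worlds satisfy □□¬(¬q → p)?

{s, w}

s: successors {t}; □¬(¬q → p) there: t:T. ✓
t: successors {u}; □¬(¬q → p) there: u:F. ✗
u: successors {v}; □¬(¬q → p) there: v:F. ✗
v: successors {w}; □¬(¬q → p) there: w:F. ✗
w: successors {x}; □¬(¬q → p) there: x:T. ✓
x: successors {y}; □¬(¬q → p) there: y:F. ✗
y: successors {s}; □¬(¬q → p) there: s:F. ✗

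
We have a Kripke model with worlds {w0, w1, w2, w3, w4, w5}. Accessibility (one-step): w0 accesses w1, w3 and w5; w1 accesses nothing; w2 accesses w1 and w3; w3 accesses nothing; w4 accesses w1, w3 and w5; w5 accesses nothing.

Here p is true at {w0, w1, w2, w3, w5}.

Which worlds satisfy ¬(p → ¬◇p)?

w0: p → ¬◇p is F. ✓
w1: p → ¬◇p is T. ✗
w2: p → ¬◇p is F. ✓
w3: p → ¬◇p is T. ✗
w4: p → ¬◇p is T. ✗
w5: p → ¬◇p is T. ✗

{w0, w2}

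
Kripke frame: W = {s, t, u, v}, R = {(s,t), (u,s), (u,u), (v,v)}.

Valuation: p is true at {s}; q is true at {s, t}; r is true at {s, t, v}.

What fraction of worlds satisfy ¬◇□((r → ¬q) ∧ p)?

s: ◇□((r → ¬q) ∧ p) is T. ✗
t: ◇□((r → ¬q) ∧ p) is F. ✓
u: ◇□((r → ¬q) ∧ p) is F. ✓
v: ◇□((r → ¬q) ∧ p) is F. ✓
That's 3 of 4 worlds, so 3/4.

3/4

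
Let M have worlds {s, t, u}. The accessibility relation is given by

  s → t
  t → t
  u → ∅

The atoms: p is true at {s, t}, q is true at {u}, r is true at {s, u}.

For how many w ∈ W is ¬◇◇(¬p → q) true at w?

s: ◇◇(¬p → q) is T. ✗
t: ◇◇(¬p → q) is T. ✗
u: ◇◇(¬p → q) is F. ✓
Satisfying worlds: {u}.

1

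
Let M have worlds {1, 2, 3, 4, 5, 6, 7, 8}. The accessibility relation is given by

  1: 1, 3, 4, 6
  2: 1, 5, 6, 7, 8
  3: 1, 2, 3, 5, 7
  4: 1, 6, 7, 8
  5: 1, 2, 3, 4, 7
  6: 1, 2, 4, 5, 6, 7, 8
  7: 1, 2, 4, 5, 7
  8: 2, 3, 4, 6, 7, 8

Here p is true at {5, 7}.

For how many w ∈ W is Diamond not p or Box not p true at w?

8

1: Diamond not p is T, Box not p is T. ✓
2: Diamond not p is T, Box not p is F. ✓
3: Diamond not p is T, Box not p is F. ✓
4: Diamond not p is T, Box not p is F. ✓
5: Diamond not p is T, Box not p is F. ✓
6: Diamond not p is T, Box not p is F. ✓
7: Diamond not p is T, Box not p is F. ✓
8: Diamond not p is T, Box not p is F. ✓
Satisfying worlds: {1, 2, 3, 4, 5, 6, 7, 8}.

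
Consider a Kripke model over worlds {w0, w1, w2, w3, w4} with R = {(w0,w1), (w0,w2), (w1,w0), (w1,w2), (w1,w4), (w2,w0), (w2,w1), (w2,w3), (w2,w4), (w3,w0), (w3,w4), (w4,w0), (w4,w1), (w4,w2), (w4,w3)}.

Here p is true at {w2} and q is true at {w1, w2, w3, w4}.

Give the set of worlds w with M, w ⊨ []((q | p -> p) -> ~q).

w0: successors {w1, w2}; (q | p -> p) -> ~q there: w1:T, w2:F. ✗
w1: successors {w0, w2, w4}; (q | p -> p) -> ~q there: w0:T, w2:F, w4:T. ✗
w2: successors {w0, w1, w3, w4}; (q | p -> p) -> ~q there: w0:T, w1:T, w3:T, w4:T. ✓
w3: successors {w0, w4}; (q | p -> p) -> ~q there: w0:T, w4:T. ✓
w4: successors {w0, w1, w2, w3}; (q | p -> p) -> ~q there: w0:T, w1:T, w2:F, w3:T. ✗

{w2, w3}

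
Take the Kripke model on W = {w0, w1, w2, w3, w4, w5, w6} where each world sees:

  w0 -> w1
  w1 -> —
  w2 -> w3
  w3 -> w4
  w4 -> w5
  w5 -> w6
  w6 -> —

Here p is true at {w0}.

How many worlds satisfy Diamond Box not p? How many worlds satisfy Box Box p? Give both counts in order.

5 and 4

For Diamond Box not p:
w0: successors {w1}; Box not p there: w1:T. ✓
w1: no successors, so Diamond Box not p fails. ✗
w2: successors {w3}; Box not p there: w3:T. ✓
w3: successors {w4}; Box not p there: w4:T. ✓
w4: successors {w5}; Box not p there: w5:T. ✓
w5: successors {w6}; Box not p there: w6:T. ✓
w6: no successors, so Diamond Box not p fails. ✗
— 5 worlds.
For Box Box p:
w0: successors {w1}; Box p there: w1:T. ✓
w1: no successors, so Box Box p holds vacuously. ✓
w2: successors {w3}; Box p there: w3:F. ✗
w3: successors {w4}; Box p there: w4:F. ✗
w4: successors {w5}; Box p there: w5:F. ✗
w5: successors {w6}; Box p there: w6:T. ✓
w6: no successors, so Box Box p holds vacuously. ✓
— 4 worlds.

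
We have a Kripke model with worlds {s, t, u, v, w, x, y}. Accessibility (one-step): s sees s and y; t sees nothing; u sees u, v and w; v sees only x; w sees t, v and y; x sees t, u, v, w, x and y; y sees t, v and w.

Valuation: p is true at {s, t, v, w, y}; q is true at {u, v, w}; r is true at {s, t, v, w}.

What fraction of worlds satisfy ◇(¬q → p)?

s: successors {s, y}; ¬q → p there: s:T, y:T. ✓
t: no successors, so ◇(¬q → p) fails. ✗
u: successors {u, v, w}; ¬q → p there: u:T, v:T, w:T. ✓
v: successors {x}; ¬q → p there: x:F. ✗
w: successors {t, v, y}; ¬q → p there: t:T, v:T, y:T. ✓
x: successors {t, u, v, w, x, y}; ¬q → p there: t:T, u:T, v:T, w:T, x:F, y:T. ✓
y: successors {t, v, w}; ¬q → p there: t:T, v:T, w:T. ✓
That's 5 of 7 worlds, so 5/7.

5/7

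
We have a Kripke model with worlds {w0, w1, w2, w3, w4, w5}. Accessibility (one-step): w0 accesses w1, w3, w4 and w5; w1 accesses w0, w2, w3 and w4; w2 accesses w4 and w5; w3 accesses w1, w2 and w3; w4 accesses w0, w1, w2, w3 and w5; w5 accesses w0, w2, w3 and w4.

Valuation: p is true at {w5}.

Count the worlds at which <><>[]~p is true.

6

w0: successors {w1, w3, w4, w5}; <>[]~p there: w1:T, w3:T, w4:T, w5:T. ✓
w1: successors {w0, w2, w3, w4}; <>[]~p there: w0:T, w2:T, w3:T, w4:T. ✓
w2: successors {w4, w5}; <>[]~p there: w4:T, w5:T. ✓
w3: successors {w1, w2, w3}; <>[]~p there: w1:T, w2:T, w3:T. ✓
w4: successors {w0, w1, w2, w3, w5}; <>[]~p there: w0:T, w1:T, w2:T, w3:T, w5:T. ✓
w5: successors {w0, w2, w3, w4}; <>[]~p there: w0:T, w2:T, w3:T, w4:T. ✓
Satisfying worlds: {w0, w1, w2, w3, w4, w5}.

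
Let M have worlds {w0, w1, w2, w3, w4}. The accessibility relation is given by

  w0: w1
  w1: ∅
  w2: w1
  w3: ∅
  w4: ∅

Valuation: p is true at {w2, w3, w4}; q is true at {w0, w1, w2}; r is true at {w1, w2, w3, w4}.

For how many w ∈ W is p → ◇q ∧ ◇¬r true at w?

w0: p is F, ◇q ∧ ◇¬r is F. ✓
w1: p is F, ◇q ∧ ◇¬r is F. ✓
w2: p is T, ◇q ∧ ◇¬r is F. ✗
w3: p is T, ◇q ∧ ◇¬r is F. ✗
w4: p is T, ◇q ∧ ◇¬r is F. ✗
Satisfying worlds: {w0, w1}.

2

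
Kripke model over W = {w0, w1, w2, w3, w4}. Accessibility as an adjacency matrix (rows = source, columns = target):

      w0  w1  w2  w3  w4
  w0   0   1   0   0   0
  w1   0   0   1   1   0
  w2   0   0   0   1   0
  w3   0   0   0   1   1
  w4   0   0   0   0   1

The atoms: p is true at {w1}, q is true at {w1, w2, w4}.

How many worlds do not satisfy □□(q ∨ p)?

4

w0: successors {w1}; □(q ∨ p) there: w1:F. ✗
w1: successors {w2, w3}; □(q ∨ p) there: w2:F, w3:F. ✗
w2: successors {w3}; □(q ∨ p) there: w3:F. ✗
w3: successors {w3, w4}; □(q ∨ p) there: w3:F, w4:T. ✗
w4: successors {w4}; □(q ∨ p) there: w4:T. ✓
Satisfying worlds: {w4}.
So □□(q ∨ p) fails at the other 4 worlds.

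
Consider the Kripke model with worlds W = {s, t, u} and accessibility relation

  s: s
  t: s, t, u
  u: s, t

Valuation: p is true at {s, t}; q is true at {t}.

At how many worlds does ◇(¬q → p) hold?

s: successors {s}; ¬q → p there: s:T. ✓
t: successors {s, t, u}; ¬q → p there: s:T, t:T, u:F. ✓
u: successors {s, t}; ¬q → p there: s:T, t:T. ✓
Satisfying worlds: {s, t, u}.

3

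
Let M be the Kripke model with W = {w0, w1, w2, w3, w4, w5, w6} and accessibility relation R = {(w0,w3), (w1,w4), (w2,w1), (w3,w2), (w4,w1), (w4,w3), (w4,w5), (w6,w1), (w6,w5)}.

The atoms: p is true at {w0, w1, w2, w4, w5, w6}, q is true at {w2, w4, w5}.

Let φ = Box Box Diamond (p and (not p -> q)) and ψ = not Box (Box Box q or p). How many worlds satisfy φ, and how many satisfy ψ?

For Box Box Diamond (p and (not p -> q)):
w0: successors {w3}; Box Diamond (p and (not p -> q)) there: w3:T. ✓
w1: successors {w4}; Box Diamond (p and (not p -> q)) there: w4:F. ✗
w2: successors {w1}; Box Diamond (p and (not p -> q)) there: w1:T. ✓
w3: successors {w2}; Box Diamond (p and (not p -> q)) there: w2:T. ✓
w4: successors {w1, w3, w5}; Box Diamond (p and (not p -> q)) there: w1:T, w3:T, w5:T. ✓
w5: no successors, so Box Box Diamond (p and (not p -> q)) holds vacuously. ✓
w6: successors {w1, w5}; Box Diamond (p and (not p -> q)) there: w1:T, w5:T. ✓
— 6 worlds.
For not Box (Box Box q or p):
w0: Box (Box Box q or p) is F. ✓
w1: Box (Box Box q or p) is T. ✗
w2: Box (Box Box q or p) is T. ✗
w3: Box (Box Box q or p) is T. ✗
w4: Box (Box Box q or p) is F. ✓
w5: Box (Box Box q or p) is T. ✗
w6: Box (Box Box q or p) is T. ✗
— 2 worlds.

6 and 2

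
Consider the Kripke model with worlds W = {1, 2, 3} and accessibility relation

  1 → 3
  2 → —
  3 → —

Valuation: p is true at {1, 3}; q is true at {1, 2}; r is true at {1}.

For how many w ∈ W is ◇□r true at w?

1: successors {3}; □r there: 3:T. ✓
2: no successors, so ◇□r fails. ✗
3: no successors, so ◇□r fails. ✗
Satisfying worlds: {1}.

1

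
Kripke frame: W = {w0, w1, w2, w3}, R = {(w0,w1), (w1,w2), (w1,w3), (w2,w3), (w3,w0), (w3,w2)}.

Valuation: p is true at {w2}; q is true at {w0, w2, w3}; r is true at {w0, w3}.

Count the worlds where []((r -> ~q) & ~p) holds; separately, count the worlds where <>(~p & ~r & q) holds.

1 and 0

For []((r -> ~q) & ~p):
w0: successors {w1}; (r -> ~q) & ~p there: w1:T. ✓
w1: successors {w2, w3}; (r -> ~q) & ~p there: w2:F, w3:F. ✗
w2: successors {w3}; (r -> ~q) & ~p there: w3:F. ✗
w3: successors {w0, w2}; (r -> ~q) & ~p there: w0:F, w2:F. ✗
— 1 world.
For <>(~p & ~r & q):
w0: successors {w1}; ~p & ~r & q there: w1:F. ✗
w1: successors {w2, w3}; ~p & ~r & q there: w2:F, w3:F. ✗
w2: successors {w3}; ~p & ~r & q there: w3:F. ✗
w3: successors {w0, w2}; ~p & ~r & q there: w0:F, w2:F. ✗
— 0 worlds.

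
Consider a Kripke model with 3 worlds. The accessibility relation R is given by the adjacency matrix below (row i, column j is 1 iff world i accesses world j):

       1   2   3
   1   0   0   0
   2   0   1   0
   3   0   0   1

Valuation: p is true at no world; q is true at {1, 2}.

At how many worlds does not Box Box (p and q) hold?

1: Box Box (p and q) is T. ✗
2: Box Box (p and q) is F. ✓
3: Box Box (p and q) is F. ✓
Satisfying worlds: {2, 3}.

2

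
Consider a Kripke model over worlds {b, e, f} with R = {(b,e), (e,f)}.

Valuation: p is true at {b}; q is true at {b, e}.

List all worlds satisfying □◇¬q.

{b, f}

b: successors {e}; ◇¬q there: e:T. ✓
e: successors {f}; ◇¬q there: f:F. ✗
f: no successors, so □◇¬q holds vacuously. ✓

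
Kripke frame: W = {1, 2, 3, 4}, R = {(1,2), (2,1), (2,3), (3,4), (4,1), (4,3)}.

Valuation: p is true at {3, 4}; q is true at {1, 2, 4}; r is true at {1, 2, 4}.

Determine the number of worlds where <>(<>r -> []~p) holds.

2

1: successors {2}; <>r -> []~p there: 2:F. ✗
2: successors {1, 3}; <>r -> []~p there: 1:T, 3:F. ✓
3: successors {4}; <>r -> []~p there: 4:F. ✗
4: successors {1, 3}; <>r -> []~p there: 1:T, 3:F. ✓
Satisfying worlds: {2, 4}.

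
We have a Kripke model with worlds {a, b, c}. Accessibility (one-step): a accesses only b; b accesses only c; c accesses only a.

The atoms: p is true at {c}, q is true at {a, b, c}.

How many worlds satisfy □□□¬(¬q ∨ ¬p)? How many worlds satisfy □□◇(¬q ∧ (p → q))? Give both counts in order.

For □□□¬(¬q ∨ ¬p):
a: successors {b}; □□¬(¬q ∨ ¬p) there: b:F. ✗
b: successors {c}; □□¬(¬q ∨ ¬p) there: c:F. ✗
c: successors {a}; □□¬(¬q ∨ ¬p) there: a:T. ✓
— 1 world.
For □□◇(¬q ∧ (p → q)):
a: successors {b}; □◇(¬q ∧ (p → q)) there: b:F. ✗
b: successors {c}; □◇(¬q ∧ (p → q)) there: c:F. ✗
c: successors {a}; □◇(¬q ∧ (p → q)) there: a:F. ✗
— 0 worlds.

1 and 0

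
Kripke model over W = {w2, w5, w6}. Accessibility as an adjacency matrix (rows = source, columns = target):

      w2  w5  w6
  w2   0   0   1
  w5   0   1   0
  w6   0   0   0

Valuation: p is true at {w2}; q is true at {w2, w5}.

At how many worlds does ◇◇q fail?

2

w2: successors {w6}; ◇q there: w6:F. ✗
w5: successors {w5}; ◇q there: w5:T. ✓
w6: no successors, so ◇◇q fails. ✗
Satisfying worlds: {w5}.
So ◇◇q fails at the other 2 worlds.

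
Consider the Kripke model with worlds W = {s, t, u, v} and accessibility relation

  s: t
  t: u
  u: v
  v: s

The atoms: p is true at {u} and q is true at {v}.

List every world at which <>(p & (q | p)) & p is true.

∅

s: <>(p & (q | p)) is F, p is F. ✗
t: <>(p & (q | p)) is T, p is F. ✗
u: <>(p & (q | p)) is F, p is T. ✗
v: <>(p & (q | p)) is F, p is F. ✗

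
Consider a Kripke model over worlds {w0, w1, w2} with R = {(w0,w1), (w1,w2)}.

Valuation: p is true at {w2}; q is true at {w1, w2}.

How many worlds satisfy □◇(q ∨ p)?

2

w0: successors {w1}; ◇(q ∨ p) there: w1:T. ✓
w1: successors {w2}; ◇(q ∨ p) there: w2:F. ✗
w2: no successors, so □◇(q ∨ p) holds vacuously. ✓
Satisfying worlds: {w0, w2}.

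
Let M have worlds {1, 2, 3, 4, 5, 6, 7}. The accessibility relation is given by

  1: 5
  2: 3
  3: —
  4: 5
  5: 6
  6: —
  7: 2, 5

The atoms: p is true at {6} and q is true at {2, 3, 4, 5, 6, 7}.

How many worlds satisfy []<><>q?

2

1: successors {5}; <><>q there: 5:F. ✗
2: successors {3}; <><>q there: 3:F. ✗
3: no successors, so []<><>q holds vacuously. ✓
4: successors {5}; <><>q there: 5:F. ✗
5: successors {6}; <><>q there: 6:F. ✗
6: no successors, so []<><>q holds vacuously. ✓
7: successors {2, 5}; <><>q there: 2:F, 5:F. ✗
Satisfying worlds: {3, 6}.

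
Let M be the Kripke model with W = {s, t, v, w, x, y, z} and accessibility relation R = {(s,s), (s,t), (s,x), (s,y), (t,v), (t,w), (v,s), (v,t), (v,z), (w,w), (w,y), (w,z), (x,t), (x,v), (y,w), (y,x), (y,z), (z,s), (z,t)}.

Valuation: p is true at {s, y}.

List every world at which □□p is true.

∅

s: successors {s, t, x, y}; □p there: s:F, t:F, x:F, y:F. ✗
t: successors {v, w}; □p there: v:F, w:F. ✗
v: successors {s, t, z}; □p there: s:F, t:F, z:F. ✗
w: successors {w, y, z}; □p there: w:F, y:F, z:F. ✗
x: successors {t, v}; □p there: t:F, v:F. ✗
y: successors {w, x, z}; □p there: w:F, x:F, z:F. ✗
z: successors {s, t}; □p there: s:F, t:F. ✗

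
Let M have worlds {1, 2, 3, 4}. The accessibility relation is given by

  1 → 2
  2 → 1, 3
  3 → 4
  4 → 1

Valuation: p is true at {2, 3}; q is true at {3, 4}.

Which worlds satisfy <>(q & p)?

1: successors {2}; q & p there: 2:F. ✗
2: successors {1, 3}; q & p there: 1:F, 3:T. ✓
3: successors {4}; q & p there: 4:F. ✗
4: successors {1}; q & p there: 1:F. ✗

{2}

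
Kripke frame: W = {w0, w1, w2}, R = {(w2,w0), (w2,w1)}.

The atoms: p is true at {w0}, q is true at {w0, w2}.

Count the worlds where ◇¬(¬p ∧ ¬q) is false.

w0: no successors, so ◇¬(¬p ∧ ¬q) fails. ✗
w1: no successors, so ◇¬(¬p ∧ ¬q) fails. ✗
w2: successors {w0, w1}; ¬(¬p ∧ ¬q) there: w0:T, w1:F. ✓
Satisfying worlds: {w2}.
So ◇¬(¬p ∧ ¬q) fails at the other 2 worlds.

2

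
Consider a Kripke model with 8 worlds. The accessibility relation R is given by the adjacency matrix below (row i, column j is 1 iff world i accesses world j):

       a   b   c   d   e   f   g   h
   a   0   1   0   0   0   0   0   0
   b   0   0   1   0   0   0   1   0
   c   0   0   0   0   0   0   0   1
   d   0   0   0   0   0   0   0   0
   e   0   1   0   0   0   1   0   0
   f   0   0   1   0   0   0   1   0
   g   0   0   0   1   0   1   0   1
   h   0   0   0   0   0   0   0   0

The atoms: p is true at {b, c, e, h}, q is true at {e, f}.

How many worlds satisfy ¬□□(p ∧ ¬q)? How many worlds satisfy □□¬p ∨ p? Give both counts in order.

5 and 5

For ¬□□(p ∧ ¬q):
a: □□(p ∧ ¬q) is F. ✓
b: □□(p ∧ ¬q) is F. ✓
c: □□(p ∧ ¬q) is T. ✗
d: □□(p ∧ ¬q) is T. ✗
e: □□(p ∧ ¬q) is F. ✓
f: □□(p ∧ ¬q) is F. ✓
g: □□(p ∧ ¬q) is F. ✓
h: □□(p ∧ ¬q) is T. ✗
— 5 worlds.
For □□¬p ∨ p:
a: □□¬p is F, p is F. ✗
b: □□¬p is F, p is T. ✓
c: □□¬p is T, p is T. ✓
d: □□¬p is T, p is F. ✓
e: □□¬p is F, p is T. ✓
f: □□¬p is F, p is F. ✗
g: □□¬p is F, p is F. ✗
h: □□¬p is T, p is T. ✓
— 5 worlds.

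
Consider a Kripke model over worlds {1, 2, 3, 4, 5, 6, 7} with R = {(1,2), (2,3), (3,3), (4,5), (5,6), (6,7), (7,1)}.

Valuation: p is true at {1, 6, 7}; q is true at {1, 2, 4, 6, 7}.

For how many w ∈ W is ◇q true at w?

1: successors {2}; q there: 2:T. ✓
2: successors {3}; q there: 3:F. ✗
3: successors {3}; q there: 3:F. ✗
4: successors {5}; q there: 5:F. ✗
5: successors {6}; q there: 6:T. ✓
6: successors {7}; q there: 7:T. ✓
7: successors {1}; q there: 1:T. ✓
Satisfying worlds: {1, 5, 6, 7}.

4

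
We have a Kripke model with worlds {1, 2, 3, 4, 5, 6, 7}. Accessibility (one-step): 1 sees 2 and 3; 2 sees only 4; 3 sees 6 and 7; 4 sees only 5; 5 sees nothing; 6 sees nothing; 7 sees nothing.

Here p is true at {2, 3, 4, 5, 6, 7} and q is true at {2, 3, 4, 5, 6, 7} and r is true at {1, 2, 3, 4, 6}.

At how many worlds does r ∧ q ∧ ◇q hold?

3

1: r ∧ q is F, ◇q is T. ✗
2: r ∧ q is T, ◇q is T. ✓
3: r ∧ q is T, ◇q is T. ✓
4: r ∧ q is T, ◇q is T. ✓
5: r ∧ q is F, ◇q is F. ✗
6: r ∧ q is T, ◇q is F. ✗
7: r ∧ q is F, ◇q is F. ✗
Satisfying worlds: {2, 3, 4}.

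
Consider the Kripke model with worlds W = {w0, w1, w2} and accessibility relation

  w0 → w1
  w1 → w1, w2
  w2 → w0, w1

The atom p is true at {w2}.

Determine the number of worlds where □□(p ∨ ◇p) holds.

w0: successors {w1}; □(p ∨ ◇p) there: w1:T. ✓
w1: successors {w1, w2}; □(p ∨ ◇p) there: w1:T, w2:F. ✗
w2: successors {w0, w1}; □(p ∨ ◇p) there: w0:T, w1:T. ✓
Satisfying worlds: {w0, w2}.

2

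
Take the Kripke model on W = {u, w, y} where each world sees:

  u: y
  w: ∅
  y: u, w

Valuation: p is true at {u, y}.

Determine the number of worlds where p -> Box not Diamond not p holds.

2

u: p is T, Box not Diamond not p is F. ✗
w: p is F, Box not Diamond not p is T. ✓
y: p is T, Box not Diamond not p is T. ✓
Satisfying worlds: {w, y}.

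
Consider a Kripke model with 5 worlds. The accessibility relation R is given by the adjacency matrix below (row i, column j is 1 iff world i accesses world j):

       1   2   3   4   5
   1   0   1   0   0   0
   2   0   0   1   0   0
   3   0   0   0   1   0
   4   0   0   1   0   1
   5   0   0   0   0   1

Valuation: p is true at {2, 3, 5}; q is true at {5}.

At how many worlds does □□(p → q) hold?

3

1: successors {2}; □(p → q) there: 2:F. ✗
2: successors {3}; □(p → q) there: 3:T. ✓
3: successors {4}; □(p → q) there: 4:F. ✗
4: successors {3, 5}; □(p → q) there: 3:T, 5:T. ✓
5: successors {5}; □(p → q) there: 5:T. ✓
Satisfying worlds: {2, 4, 5}.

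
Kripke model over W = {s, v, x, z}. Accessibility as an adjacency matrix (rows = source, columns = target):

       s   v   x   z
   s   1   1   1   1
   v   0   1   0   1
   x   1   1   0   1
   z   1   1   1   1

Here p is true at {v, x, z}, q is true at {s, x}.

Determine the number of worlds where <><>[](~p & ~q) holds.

s: successors {s, v, x, z}; <>[](~p & ~q) there: s:F, v:F, x:F, z:F. ✗
v: successors {v, z}; <>[](~p & ~q) there: v:F, z:F. ✗
x: successors {s, v, z}; <>[](~p & ~q) there: s:F, v:F, z:F. ✗
z: successors {s, v, x, z}; <>[](~p & ~q) there: s:F, v:F, x:F, z:F. ✗
Satisfying worlds: ∅.

0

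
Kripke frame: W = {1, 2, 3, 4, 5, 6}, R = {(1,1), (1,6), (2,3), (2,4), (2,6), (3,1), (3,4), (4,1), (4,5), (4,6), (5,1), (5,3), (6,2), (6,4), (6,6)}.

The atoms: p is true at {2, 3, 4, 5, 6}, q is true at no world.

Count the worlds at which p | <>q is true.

5

1: p is F, <>q is F. ✗
2: p is T, <>q is F. ✓
3: p is T, <>q is F. ✓
4: p is T, <>q is F. ✓
5: p is T, <>q is F. ✓
6: p is T, <>q is F. ✓
Satisfying worlds: {2, 3, 4, 5, 6}.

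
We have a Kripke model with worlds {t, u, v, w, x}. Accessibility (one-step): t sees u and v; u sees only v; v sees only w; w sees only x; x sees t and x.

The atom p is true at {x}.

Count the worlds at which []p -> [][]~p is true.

t: []p is F, [][]~p is T. ✓
u: []p is F, [][]~p is T. ✓
v: []p is F, [][]~p is F. ✓
w: []p is T, [][]~p is F. ✗
x: []p is F, [][]~p is F. ✓
Satisfying worlds: {t, u, v, x}.

4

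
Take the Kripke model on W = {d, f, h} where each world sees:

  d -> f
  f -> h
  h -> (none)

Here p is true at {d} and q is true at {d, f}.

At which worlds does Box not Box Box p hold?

d: successors {f}; not Box Box p there: f:F. ✗
f: successors {h}; not Box Box p there: h:F. ✗
h: no successors, so Box not Box Box p holds vacuously. ✓

{h}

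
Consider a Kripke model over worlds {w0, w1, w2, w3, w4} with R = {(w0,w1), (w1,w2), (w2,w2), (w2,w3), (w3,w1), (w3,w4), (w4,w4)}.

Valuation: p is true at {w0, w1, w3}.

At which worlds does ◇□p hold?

∅

w0: successors {w1}; □p there: w1:F. ✗
w1: successors {w2}; □p there: w2:F. ✗
w2: successors {w2, w3}; □p there: w2:F, w3:F. ✗
w3: successors {w1, w4}; □p there: w1:F, w4:F. ✗
w4: successors {w4}; □p there: w4:F. ✗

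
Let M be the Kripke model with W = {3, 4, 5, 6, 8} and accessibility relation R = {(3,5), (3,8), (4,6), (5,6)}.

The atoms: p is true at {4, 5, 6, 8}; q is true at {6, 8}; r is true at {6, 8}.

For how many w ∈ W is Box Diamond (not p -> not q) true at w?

3: successors {5, 8}; Diamond (not p -> not q) there: 5:T, 8:F. ✗
4: successors {6}; Diamond (not p -> not q) there: 6:F. ✗
5: successors {6}; Diamond (not p -> not q) there: 6:F. ✗
6: no successors, so Box Diamond (not p -> not q) holds vacuously. ✓
8: no successors, so Box Diamond (not p -> not q) holds vacuously. ✓
Satisfying worlds: {6, 8}.

2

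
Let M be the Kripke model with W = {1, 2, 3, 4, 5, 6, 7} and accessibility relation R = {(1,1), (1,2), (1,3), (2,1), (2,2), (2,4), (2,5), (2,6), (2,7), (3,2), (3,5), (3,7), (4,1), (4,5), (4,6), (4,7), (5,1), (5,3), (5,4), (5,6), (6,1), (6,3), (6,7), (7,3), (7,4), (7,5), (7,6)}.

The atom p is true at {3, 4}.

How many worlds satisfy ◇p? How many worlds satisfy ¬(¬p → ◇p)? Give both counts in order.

5 and 0

For ◇p:
1: successors {1, 2, 3}; p there: 1:F, 2:F, 3:T. ✓
2: successors {1, 2, 4, 5, 6, 7}; p there: 1:F, 2:F, 4:T, 5:F, 6:F, 7:F. ✓
3: successors {2, 5, 7}; p there: 2:F, 5:F, 7:F. ✗
4: successors {1, 5, 6, 7}; p there: 1:F, 5:F, 6:F, 7:F. ✗
5: successors {1, 3, 4, 6}; p there: 1:F, 3:T, 4:T, 6:F. ✓
6: successors {1, 3, 7}; p there: 1:F, 3:T, 7:F. ✓
7: successors {3, 4, 5, 6}; p there: 3:T, 4:T, 5:F, 6:F. ✓
— 5 worlds.
For ¬(¬p → ◇p):
1: ¬p → ◇p is T. ✗
2: ¬p → ◇p is T. ✗
3: ¬p → ◇p is T. ✗
4: ¬p → ◇p is T. ✗
5: ¬p → ◇p is T. ✗
6: ¬p → ◇p is T. ✗
7: ¬p → ◇p is T. ✗
— 0 worlds.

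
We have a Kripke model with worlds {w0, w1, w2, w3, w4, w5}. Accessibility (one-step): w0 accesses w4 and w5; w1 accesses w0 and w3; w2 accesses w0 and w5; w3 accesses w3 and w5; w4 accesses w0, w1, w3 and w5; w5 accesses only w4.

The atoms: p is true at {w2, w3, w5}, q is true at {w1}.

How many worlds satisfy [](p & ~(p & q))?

w0: successors {w4, w5}; p & ~(p & q) there: w4:F, w5:T. ✗
w1: successors {w0, w3}; p & ~(p & q) there: w0:F, w3:T. ✗
w2: successors {w0, w5}; p & ~(p & q) there: w0:F, w5:T. ✗
w3: successors {w3, w5}; p & ~(p & q) there: w3:T, w5:T. ✓
w4: successors {w0, w1, w3, w5}; p & ~(p & q) there: w0:F, w1:F, w3:T, w5:T. ✗
w5: successors {w4}; p & ~(p & q) there: w4:F. ✗
Satisfying worlds: {w3}.

1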